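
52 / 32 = 13 / 8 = 1.62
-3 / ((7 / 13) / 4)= -156 / 7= -22.29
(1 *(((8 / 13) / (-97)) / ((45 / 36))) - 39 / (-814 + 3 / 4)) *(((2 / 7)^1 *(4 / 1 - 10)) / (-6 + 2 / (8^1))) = 42215232 / 3302136565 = 0.01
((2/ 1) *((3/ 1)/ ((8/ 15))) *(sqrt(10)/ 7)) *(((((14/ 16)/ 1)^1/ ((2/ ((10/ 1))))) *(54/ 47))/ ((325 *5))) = 243 *sqrt(10)/ 48880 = 0.02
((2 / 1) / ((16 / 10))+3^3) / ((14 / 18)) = 1017 / 28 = 36.32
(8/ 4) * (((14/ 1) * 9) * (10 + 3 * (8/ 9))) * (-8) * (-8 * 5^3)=25536000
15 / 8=1.88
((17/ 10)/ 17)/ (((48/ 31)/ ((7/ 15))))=217/ 7200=0.03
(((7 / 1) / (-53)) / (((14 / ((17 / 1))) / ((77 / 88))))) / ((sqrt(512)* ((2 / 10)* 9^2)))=-595* sqrt(2) / 2198016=-0.00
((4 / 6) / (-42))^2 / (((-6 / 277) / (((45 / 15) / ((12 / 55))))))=-0.16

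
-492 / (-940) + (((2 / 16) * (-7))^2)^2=1068043 / 962560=1.11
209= 209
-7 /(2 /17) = -119 /2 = -59.50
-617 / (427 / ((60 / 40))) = -1851 / 854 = -2.17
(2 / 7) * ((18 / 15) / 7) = 12 / 245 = 0.05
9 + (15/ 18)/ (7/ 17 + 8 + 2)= 9643/ 1062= 9.08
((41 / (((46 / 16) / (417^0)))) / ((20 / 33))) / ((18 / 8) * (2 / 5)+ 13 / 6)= 4059 / 529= 7.67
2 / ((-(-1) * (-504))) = -1 / 252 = -0.00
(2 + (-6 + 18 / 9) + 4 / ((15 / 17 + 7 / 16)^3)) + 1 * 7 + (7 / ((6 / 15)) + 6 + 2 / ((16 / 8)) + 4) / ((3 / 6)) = 2949127890 / 46268279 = 63.74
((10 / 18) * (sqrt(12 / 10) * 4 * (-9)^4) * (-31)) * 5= -451980 * sqrt(30)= -2475596.42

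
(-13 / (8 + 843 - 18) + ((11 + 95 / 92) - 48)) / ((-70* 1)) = 2757593 / 5364520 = 0.51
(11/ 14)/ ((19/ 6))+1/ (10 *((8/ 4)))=793/ 2660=0.30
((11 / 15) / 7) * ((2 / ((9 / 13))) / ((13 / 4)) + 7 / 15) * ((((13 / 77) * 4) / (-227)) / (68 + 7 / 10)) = -6344 / 1031602635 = -0.00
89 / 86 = 1.03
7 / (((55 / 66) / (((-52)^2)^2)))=307087872 / 5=61417574.40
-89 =-89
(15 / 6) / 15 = 1 / 6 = 0.17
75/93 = 25/31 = 0.81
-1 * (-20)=20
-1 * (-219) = 219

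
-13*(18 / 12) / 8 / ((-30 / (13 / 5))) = 169 / 800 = 0.21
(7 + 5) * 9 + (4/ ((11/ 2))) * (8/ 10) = 5972/ 55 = 108.58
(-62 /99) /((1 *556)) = -31 /27522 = -0.00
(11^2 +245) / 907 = 366 / 907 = 0.40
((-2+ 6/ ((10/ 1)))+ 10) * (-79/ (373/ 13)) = -44161/ 1865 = -23.68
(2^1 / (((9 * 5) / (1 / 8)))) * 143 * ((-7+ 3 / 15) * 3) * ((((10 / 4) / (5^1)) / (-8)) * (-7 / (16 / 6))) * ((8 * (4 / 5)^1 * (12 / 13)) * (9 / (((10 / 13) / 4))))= -459459 / 625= -735.13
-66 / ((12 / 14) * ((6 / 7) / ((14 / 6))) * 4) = -52.40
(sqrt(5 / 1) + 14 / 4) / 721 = sqrt(5) / 721 + 1 / 206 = 0.01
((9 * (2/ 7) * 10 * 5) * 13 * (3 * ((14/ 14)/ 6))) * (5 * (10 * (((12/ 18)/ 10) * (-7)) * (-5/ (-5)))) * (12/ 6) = -39000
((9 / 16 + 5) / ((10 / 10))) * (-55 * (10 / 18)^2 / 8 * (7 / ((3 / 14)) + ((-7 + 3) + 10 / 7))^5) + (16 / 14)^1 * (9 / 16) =-192796045310414053 / 661624362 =-291398044.55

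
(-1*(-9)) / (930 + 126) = 3 / 352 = 0.01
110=110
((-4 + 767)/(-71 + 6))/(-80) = 763/5200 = 0.15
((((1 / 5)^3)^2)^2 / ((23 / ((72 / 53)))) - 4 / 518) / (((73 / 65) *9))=-7737792726326 / 10128354345703125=-0.00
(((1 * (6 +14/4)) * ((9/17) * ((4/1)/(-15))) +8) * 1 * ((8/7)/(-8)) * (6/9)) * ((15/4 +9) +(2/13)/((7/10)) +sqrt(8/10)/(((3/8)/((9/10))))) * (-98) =126784 * sqrt(5)/2125 +2672086/3315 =939.47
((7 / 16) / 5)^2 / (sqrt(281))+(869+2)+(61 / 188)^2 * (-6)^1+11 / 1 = 49 * sqrt(281) / 1798400+15575541 / 17672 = 881.37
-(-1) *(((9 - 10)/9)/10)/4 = -1/360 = -0.00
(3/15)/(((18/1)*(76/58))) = 29/3420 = 0.01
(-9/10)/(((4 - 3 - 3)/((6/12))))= 9/40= 0.22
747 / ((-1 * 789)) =-249 / 263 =-0.95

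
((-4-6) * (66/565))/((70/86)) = -5676/3955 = -1.44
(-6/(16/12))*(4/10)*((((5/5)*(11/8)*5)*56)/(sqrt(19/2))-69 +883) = -7326/5-693*sqrt(38)/19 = -1690.04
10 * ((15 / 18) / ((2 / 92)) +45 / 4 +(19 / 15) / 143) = 425501 / 858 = 495.92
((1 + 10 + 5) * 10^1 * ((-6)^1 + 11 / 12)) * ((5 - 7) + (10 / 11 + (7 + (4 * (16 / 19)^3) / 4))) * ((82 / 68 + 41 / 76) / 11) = -61385919550 / 73110081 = -839.64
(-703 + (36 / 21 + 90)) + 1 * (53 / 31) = -132278 / 217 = -609.58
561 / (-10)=-561 / 10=-56.10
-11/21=-0.52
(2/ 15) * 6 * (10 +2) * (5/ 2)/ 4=6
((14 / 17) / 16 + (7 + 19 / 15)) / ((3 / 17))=47.14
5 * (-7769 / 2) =-38845 / 2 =-19422.50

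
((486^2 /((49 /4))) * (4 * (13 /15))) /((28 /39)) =159668496 /1715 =93101.16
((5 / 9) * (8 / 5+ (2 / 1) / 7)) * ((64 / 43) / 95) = 1408 / 85785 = 0.02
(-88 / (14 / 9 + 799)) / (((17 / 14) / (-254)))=256032 / 11135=22.99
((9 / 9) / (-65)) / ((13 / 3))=-3 / 845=-0.00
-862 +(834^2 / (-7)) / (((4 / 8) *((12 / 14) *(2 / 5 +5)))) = -394178 / 9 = -43797.56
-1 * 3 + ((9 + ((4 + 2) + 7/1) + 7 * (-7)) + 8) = -22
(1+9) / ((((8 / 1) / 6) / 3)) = 45 / 2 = 22.50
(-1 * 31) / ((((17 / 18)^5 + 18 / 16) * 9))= -1.84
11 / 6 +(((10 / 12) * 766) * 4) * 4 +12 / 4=61309 / 6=10218.17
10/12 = 5/6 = 0.83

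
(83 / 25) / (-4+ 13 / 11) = -913 / 775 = -1.18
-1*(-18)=18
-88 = -88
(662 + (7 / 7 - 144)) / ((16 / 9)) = 4671 / 16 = 291.94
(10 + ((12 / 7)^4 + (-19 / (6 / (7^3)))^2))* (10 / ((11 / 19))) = 9687641695775 / 475398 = 20377960.56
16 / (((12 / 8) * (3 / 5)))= 160 / 9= 17.78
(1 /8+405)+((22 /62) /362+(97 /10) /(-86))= 3908749891 /9650920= 405.01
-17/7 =-2.43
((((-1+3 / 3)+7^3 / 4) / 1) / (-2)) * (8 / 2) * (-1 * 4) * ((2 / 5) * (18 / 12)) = 2058 / 5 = 411.60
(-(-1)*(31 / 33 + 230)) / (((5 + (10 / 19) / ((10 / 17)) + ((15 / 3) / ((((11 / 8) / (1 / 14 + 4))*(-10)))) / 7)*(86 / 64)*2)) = 15.12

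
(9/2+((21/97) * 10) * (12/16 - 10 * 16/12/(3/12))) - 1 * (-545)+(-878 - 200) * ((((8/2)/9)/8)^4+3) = -14247342515/5091336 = -2798.35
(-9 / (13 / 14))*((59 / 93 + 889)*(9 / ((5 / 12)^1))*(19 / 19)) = -375290496 / 2015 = -186248.39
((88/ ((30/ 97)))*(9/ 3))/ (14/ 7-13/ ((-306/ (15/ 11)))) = 4788696/ 11545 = 414.79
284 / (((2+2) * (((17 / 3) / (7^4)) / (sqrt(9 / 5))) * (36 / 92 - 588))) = -11762499 * sqrt(5) / 382925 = -68.69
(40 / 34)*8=160 / 17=9.41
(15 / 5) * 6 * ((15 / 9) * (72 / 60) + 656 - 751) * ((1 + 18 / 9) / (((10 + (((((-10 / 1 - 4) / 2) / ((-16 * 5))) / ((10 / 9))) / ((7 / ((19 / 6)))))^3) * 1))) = -20570112000000 / 40960185193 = -502.20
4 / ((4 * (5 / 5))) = 1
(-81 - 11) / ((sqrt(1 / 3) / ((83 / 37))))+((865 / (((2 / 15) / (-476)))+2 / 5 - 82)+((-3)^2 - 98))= -15441103 / 5 - 7636*sqrt(3) / 37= -3088578.06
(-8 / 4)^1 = -2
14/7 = 2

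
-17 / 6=-2.83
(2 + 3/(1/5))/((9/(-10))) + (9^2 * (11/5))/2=6319/90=70.21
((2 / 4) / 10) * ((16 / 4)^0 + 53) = 27 / 10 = 2.70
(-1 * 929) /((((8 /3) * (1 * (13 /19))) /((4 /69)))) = -17651 /598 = -29.52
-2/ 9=-0.22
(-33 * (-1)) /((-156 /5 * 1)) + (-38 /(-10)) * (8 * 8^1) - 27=55937 /260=215.14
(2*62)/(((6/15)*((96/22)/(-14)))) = -11935/12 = -994.58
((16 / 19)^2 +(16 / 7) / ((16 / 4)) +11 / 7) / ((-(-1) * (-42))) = -0.07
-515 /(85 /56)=-5768 /17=-339.29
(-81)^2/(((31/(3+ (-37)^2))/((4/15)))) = 12002256/155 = 77433.91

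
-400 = -400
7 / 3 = 2.33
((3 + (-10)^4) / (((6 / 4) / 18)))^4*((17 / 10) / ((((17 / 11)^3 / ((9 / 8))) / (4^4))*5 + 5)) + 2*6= 96635675845347752679224244 / 1386575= 69693796473575358476.26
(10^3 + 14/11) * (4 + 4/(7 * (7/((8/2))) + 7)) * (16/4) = 14274144/847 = 16852.59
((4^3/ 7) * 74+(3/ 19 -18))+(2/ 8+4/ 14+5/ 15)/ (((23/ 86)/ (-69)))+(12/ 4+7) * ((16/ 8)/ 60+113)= 1248749/ 798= 1564.85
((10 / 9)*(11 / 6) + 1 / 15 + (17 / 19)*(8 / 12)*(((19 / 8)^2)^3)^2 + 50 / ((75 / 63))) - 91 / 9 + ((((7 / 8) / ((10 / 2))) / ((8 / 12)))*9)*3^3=17913721468202675 / 927712935936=19309.55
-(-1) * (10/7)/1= 1.43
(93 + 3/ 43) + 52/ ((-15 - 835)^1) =1699732/ 18275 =93.01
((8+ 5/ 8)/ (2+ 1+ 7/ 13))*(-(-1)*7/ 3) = 91/ 16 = 5.69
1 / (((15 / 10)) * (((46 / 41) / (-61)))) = -2501 / 69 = -36.25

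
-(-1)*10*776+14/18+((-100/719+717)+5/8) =438902755/51768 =8478.26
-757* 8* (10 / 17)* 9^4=-397334160 / 17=-23372597.65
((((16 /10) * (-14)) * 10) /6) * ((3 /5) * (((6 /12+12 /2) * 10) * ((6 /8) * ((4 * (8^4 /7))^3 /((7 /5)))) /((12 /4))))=-1143492092887040 /343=-3333796189175.04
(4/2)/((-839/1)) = -2/839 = -0.00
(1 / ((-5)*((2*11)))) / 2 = -1 / 220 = -0.00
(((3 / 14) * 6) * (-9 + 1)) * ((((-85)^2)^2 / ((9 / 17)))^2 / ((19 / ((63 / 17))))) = -370587114053125000 / 19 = -19504584950164473.68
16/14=8/7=1.14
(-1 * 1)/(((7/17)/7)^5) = -1419857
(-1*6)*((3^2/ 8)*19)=-513/ 4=-128.25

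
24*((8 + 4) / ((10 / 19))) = 2736 / 5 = 547.20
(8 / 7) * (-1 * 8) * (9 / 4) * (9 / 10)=-648 / 35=-18.51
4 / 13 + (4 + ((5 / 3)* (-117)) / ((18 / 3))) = -733 / 26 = -28.19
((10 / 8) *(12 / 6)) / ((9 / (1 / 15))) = 1 / 54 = 0.02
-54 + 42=-12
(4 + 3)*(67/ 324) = 1.45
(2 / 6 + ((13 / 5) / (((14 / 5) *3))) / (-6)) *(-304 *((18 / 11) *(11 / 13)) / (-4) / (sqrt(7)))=2698 *sqrt(7) / 637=11.21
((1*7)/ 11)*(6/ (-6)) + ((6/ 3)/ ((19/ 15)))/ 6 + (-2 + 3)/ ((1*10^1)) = -571/ 2090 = -0.27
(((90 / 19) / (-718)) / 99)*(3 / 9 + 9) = -140 / 225093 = -0.00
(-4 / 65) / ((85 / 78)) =-24 / 425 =-0.06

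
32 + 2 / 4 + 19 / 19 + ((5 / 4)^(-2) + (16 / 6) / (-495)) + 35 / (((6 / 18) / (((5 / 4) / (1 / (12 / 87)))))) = 22496321 / 430650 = 52.24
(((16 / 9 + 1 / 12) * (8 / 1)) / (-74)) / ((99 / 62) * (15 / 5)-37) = 4154 / 665001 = 0.01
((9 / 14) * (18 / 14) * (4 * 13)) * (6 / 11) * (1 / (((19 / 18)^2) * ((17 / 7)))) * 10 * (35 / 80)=2558790 / 67507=37.90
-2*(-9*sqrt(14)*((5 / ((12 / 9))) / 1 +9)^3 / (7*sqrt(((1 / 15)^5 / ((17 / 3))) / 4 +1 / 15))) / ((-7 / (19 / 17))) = -300220425*sqrt(1365526190) / 899640784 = -12331.65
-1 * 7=-7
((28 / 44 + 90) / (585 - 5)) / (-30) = -997 / 191400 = -0.01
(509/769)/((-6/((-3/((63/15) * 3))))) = 2545/96894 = 0.03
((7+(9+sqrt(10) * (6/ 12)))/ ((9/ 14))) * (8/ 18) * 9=28 * sqrt(10)/ 9+896/ 9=109.39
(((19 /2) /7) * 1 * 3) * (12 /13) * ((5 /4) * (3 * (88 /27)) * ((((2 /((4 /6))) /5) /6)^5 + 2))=41800209 /455000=91.87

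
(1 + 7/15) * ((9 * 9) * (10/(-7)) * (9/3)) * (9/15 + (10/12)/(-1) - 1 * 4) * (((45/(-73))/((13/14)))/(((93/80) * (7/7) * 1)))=-36210240/29419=-1230.85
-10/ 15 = -2/ 3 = -0.67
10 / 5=2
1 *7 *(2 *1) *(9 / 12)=21 / 2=10.50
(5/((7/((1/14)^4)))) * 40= 25/33614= 0.00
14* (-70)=-980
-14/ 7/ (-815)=2/ 815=0.00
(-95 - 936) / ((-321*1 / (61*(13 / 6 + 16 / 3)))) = 314455 / 214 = 1469.42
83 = 83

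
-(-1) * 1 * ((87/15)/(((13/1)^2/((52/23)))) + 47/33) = 74093/49335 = 1.50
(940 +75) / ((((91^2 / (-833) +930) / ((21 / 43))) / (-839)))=-304015845 / 672563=-452.03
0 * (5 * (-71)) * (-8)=0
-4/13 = -0.31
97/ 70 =1.39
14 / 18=7 / 9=0.78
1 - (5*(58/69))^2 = -16.66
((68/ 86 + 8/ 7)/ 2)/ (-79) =-291/ 23779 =-0.01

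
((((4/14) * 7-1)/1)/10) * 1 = 0.10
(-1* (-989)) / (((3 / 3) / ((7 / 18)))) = 6923 / 18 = 384.61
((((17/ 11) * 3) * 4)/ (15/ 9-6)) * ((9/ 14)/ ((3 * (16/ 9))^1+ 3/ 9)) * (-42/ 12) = 243/ 143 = 1.70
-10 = -10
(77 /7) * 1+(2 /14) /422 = 32495 /2954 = 11.00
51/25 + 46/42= 1646/525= 3.14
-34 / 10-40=-217 / 5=-43.40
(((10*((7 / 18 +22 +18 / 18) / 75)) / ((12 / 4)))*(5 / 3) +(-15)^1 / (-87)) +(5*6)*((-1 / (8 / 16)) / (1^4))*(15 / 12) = -515101 / 7047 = -73.10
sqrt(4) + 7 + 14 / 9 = 95 / 9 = 10.56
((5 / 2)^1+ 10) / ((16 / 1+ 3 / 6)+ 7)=25 / 47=0.53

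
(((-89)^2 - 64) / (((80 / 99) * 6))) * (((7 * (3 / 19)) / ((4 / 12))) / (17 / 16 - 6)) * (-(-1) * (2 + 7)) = -9794.29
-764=-764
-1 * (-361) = 361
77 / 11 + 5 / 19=138 / 19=7.26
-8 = -8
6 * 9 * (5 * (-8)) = -2160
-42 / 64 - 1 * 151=-151.66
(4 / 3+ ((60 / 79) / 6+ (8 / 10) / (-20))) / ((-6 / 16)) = -67304 / 17775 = -3.79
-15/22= -0.68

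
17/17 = 1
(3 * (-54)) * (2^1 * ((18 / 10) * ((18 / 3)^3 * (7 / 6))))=-734832 / 5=-146966.40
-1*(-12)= 12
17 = 17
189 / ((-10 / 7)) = -1323 / 10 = -132.30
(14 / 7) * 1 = 2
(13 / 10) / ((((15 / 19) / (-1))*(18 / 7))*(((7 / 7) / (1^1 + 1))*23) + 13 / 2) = -0.08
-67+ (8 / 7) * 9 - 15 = -502 / 7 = -71.71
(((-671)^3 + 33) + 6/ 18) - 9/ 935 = -847423255882/ 2805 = -302111677.68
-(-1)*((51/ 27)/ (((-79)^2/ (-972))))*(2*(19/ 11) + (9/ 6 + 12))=-342414/ 68651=-4.99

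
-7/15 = -0.47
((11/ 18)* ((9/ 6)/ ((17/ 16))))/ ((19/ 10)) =440/ 969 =0.45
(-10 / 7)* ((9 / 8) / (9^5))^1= -5 / 183708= -0.00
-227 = -227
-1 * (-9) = 9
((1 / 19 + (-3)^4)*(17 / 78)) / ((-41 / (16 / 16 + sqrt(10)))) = -13090*sqrt(10) / 30381 - 13090 / 30381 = -1.79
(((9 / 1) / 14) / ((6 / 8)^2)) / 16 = 1 / 14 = 0.07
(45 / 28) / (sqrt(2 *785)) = 9 *sqrt(1570) / 8792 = 0.04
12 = 12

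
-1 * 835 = -835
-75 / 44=-1.70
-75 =-75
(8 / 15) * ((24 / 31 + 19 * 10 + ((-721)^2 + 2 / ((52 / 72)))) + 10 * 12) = 1676978248 / 6045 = 277415.76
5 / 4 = 1.25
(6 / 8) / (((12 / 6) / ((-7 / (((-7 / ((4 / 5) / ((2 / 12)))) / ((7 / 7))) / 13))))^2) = 18252 / 25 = 730.08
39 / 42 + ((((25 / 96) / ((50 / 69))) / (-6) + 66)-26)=109855 / 2688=40.87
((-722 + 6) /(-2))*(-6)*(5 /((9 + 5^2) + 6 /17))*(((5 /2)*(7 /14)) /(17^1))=-13425 /584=-22.99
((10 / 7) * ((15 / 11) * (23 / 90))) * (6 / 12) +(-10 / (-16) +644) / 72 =136043 / 14784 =9.20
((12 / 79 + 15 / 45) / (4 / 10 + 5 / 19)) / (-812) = -10925 / 12123972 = -0.00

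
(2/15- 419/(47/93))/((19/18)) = -3506466/4465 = -785.32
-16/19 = -0.84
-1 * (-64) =64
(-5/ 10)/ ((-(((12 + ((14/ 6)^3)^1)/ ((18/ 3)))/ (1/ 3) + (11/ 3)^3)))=27/ 3329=0.01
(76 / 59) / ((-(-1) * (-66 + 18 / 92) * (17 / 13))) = -45448 / 3036081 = -0.01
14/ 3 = 4.67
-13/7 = -1.86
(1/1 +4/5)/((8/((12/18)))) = 3/20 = 0.15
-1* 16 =-16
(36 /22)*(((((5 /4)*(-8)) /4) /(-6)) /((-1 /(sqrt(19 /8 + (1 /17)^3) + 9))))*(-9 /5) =27*sqrt(3174070) /25432 + 243 /22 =12.94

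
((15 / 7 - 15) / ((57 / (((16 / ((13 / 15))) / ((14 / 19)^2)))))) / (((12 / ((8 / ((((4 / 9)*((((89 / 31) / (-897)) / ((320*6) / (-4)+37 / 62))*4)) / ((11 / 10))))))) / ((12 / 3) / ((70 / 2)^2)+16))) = -7583789.57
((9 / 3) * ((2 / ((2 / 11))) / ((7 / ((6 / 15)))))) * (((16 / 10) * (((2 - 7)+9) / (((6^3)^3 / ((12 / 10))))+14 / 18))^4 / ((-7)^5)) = -78216060047041887790659851 / 290674629597640322412000000000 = -0.00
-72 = -72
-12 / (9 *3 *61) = -4 / 549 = -0.01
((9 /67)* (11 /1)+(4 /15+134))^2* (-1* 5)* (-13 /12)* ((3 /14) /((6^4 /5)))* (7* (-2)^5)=-241946054077 /13089924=-18483.38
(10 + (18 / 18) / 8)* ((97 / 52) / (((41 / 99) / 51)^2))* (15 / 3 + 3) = 200293794657 / 87412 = 2291376.41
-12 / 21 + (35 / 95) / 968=-73519 / 128744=-0.57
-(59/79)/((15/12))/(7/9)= -2124/2765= -0.77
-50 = -50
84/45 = 28/15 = 1.87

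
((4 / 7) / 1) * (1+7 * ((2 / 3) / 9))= 164 / 189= 0.87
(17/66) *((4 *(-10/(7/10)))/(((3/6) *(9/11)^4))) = -9050800/137781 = -65.69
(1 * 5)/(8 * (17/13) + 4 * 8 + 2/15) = 975/8306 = 0.12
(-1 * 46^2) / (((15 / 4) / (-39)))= 110032 / 5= 22006.40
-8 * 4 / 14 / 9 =-16 / 63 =-0.25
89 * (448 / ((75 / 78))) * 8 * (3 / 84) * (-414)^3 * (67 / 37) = -1408150748399616 / 925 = -1522325133404.99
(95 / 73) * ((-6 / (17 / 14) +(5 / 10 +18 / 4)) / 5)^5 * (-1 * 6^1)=-114 / 64780975625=-0.00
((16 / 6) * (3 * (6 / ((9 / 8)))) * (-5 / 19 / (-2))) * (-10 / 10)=-320 / 57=-5.61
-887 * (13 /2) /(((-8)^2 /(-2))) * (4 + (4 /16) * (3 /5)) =957073 /1280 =747.71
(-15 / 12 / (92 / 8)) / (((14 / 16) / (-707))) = 2020 / 23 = 87.83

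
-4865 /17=-286.18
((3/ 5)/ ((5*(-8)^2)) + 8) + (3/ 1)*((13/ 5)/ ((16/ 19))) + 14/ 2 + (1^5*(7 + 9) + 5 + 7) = 83623/ 1600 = 52.26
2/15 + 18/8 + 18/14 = 1541/420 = 3.67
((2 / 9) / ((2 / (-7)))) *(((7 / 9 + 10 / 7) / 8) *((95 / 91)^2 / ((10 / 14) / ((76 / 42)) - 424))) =23835025 / 43188959268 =0.00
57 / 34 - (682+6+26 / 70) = -686.69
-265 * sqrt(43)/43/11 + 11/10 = 11/10 - 265 * sqrt(43)/473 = -2.57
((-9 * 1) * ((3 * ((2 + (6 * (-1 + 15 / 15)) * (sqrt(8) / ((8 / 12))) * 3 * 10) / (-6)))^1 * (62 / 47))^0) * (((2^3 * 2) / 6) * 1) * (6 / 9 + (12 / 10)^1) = -224 / 5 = -44.80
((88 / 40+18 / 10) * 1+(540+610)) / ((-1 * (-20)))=577 / 10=57.70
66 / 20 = 33 / 10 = 3.30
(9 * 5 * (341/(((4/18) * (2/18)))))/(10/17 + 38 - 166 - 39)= -7043355/1886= -3734.55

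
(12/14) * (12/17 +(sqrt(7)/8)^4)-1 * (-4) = 1124803/243712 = 4.62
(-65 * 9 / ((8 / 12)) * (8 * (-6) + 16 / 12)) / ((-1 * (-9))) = 4550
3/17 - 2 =-31/17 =-1.82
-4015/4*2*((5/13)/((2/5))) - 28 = -101831/52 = -1958.29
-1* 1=-1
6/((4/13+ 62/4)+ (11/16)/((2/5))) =2496/7291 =0.34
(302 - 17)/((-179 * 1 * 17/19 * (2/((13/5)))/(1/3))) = -4693/6086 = -0.77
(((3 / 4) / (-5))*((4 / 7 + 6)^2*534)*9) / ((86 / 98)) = -7627122 / 215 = -35474.99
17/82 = 0.21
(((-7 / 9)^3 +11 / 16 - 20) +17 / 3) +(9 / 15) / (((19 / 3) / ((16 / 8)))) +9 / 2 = -10445723 / 1108080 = -9.43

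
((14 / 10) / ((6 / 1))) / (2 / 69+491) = 161 / 338810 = 0.00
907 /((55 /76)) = 68932 /55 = 1253.31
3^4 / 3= 27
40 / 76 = 10 / 19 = 0.53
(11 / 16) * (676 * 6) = 5577 / 2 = 2788.50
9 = 9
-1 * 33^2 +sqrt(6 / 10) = -1089 +sqrt(15) / 5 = -1088.23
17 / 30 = 0.57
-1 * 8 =-8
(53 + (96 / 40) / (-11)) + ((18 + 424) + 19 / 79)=2150872 / 4345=495.02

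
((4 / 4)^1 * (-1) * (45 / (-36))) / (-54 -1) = -1 / 44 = -0.02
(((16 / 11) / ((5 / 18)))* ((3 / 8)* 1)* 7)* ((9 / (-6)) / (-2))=567 / 55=10.31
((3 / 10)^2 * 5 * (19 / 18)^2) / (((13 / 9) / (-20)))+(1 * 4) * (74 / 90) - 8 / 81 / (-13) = -76781 / 21060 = -3.65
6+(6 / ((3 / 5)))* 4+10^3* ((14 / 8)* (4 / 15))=1538 / 3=512.67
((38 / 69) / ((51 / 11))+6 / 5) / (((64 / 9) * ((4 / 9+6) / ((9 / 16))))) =0.02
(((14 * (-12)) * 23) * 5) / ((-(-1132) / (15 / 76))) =-36225 / 10754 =-3.37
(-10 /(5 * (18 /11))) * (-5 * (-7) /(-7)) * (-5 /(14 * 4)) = -275 /504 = -0.55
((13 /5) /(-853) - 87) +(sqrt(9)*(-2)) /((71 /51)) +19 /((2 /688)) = 1951547922 /302815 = 6444.69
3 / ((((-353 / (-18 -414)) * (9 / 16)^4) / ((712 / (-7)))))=-746586112 / 200151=-3730.11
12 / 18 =2 / 3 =0.67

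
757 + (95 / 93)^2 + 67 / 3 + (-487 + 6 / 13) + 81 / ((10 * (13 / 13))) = 339490417 / 1124370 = 301.94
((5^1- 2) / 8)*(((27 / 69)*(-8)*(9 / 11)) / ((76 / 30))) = -3645 / 9614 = -0.38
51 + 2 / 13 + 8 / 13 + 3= 712 / 13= 54.77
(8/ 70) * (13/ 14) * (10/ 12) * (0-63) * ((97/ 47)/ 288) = -1261/ 31584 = -0.04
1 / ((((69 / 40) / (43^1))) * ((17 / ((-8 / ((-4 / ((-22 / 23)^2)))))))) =1664960 / 620517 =2.68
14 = 14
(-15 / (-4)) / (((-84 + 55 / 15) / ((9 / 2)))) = -405 / 1928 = -0.21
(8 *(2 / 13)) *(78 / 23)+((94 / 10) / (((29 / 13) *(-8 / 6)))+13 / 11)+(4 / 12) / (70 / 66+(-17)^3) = 26108565027 / 11892836780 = 2.20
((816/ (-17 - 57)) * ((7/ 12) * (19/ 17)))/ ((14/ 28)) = -532/ 37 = -14.38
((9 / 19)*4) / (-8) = -9 / 38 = -0.24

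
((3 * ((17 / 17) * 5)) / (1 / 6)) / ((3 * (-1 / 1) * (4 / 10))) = -75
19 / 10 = 1.90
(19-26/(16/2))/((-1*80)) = -63/320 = -0.20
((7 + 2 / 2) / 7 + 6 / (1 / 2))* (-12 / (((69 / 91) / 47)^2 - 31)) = 1442512344 / 283534919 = 5.09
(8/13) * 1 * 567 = 348.92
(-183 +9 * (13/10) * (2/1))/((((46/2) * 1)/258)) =-205884/115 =-1790.30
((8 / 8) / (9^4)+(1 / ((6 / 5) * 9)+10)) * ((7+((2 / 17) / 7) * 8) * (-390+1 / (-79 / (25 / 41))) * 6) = -47345632195685 / 280986489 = -168497.90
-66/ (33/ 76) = -152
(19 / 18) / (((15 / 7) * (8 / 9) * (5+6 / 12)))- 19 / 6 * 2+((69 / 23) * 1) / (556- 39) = -6.23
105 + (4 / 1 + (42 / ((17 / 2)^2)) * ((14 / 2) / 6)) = 31697 / 289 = 109.68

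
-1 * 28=-28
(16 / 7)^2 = 256 / 49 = 5.22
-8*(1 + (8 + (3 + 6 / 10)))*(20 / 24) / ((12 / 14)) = -98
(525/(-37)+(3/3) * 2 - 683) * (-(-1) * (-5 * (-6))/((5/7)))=-1080324/37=-29197.95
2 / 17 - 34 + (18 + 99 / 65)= -15867 / 1105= -14.36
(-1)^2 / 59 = 1 / 59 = 0.02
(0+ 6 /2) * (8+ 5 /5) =27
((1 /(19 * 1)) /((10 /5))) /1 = 1 /38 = 0.03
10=10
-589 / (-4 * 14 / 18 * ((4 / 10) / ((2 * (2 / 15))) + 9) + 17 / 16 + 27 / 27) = 28272 / 1469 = 19.25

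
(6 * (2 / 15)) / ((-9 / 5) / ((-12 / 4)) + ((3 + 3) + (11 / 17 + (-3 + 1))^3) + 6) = 4913 / 62171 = 0.08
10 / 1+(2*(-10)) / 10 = 8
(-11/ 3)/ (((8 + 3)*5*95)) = -1/ 1425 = -0.00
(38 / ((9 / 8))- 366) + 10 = -2900 / 9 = -322.22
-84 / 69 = -28 / 23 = -1.22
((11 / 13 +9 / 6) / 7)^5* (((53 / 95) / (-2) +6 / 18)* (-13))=-26182485331 / 8755651020480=-0.00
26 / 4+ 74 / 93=1357 / 186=7.30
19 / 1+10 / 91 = 19.11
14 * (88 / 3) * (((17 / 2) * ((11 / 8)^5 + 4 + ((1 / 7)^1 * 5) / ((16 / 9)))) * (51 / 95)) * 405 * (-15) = -8254211557185 / 77824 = -106062545.71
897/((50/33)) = 592.02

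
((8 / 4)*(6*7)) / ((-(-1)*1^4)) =84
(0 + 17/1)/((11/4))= 68/11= 6.18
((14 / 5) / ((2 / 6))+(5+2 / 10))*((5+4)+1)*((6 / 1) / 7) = 816 / 7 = 116.57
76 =76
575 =575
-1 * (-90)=90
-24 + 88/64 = -181/8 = -22.62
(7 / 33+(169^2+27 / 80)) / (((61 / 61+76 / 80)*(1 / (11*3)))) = 75402491 / 156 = 483349.30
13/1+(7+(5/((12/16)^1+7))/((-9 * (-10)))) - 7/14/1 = 10885/558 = 19.51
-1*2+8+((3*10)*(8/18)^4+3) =22243/2187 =10.17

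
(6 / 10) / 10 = 3 / 50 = 0.06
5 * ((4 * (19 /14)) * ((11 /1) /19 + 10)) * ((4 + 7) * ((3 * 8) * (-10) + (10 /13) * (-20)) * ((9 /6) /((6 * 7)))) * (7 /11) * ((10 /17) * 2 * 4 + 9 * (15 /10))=-516338850 /1547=-333767.84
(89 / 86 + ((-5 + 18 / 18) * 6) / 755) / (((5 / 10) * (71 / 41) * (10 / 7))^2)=5364775339 / 8182803250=0.66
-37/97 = -0.38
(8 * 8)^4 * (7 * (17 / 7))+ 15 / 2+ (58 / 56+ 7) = 7985955251 / 28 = 285212687.54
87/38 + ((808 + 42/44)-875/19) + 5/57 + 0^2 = 479830/627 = 765.28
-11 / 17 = -0.65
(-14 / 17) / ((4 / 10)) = -35 / 17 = -2.06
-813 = -813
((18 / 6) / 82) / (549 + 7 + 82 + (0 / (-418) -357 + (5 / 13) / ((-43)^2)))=72111 / 553860964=0.00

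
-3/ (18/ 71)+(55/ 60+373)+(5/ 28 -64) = 12527/ 42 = 298.26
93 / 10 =9.30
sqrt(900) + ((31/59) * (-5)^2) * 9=8745/59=148.22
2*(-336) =-672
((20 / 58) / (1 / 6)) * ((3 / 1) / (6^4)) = 5 / 1044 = 0.00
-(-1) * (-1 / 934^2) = -1 / 872356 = -0.00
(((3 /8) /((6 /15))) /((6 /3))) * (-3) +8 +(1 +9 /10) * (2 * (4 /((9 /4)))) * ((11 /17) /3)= 591253 /73440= 8.05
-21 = -21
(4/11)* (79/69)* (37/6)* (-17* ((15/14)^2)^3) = -62890171875/952486304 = -66.03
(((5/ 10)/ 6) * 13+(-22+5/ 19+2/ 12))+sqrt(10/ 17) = -1557/ 76+sqrt(170)/ 17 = -19.72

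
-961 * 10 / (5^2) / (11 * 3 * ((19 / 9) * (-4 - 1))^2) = -0.10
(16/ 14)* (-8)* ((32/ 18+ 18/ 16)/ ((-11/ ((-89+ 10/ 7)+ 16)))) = -25384/ 147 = -172.68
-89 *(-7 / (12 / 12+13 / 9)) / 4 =5607 / 88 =63.72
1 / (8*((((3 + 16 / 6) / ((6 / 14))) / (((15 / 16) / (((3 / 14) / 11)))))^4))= 60037250625 / 2736816128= 21.94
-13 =-13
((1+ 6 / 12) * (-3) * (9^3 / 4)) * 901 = -5911461 / 8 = -738932.62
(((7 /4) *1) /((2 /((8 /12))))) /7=1 /12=0.08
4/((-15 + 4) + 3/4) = -16/41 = -0.39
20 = 20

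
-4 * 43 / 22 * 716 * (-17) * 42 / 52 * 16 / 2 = 614898.80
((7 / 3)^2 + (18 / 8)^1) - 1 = 241 / 36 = 6.69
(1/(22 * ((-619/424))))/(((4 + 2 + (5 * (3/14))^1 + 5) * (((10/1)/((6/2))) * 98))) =-0.00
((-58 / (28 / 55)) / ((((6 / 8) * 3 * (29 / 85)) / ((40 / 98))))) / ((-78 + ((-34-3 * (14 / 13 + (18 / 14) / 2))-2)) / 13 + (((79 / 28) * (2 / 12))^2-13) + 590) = -0.11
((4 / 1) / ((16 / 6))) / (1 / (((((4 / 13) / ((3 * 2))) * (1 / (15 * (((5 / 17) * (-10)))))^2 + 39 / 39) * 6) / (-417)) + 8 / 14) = -230349819 / 10584841438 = -0.02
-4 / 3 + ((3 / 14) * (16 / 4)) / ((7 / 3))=-142 / 147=-0.97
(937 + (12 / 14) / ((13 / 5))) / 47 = 85297 / 4277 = 19.94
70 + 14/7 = 72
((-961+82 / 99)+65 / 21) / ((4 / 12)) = -663254 / 231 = -2871.23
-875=-875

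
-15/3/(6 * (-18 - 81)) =5/594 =0.01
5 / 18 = 0.28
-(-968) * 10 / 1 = 9680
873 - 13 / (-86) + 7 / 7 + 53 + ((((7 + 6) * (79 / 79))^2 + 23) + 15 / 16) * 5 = 1301585 / 688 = 1891.84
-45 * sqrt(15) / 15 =-3 * sqrt(15) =-11.62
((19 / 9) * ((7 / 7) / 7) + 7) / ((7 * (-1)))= -460 / 441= -1.04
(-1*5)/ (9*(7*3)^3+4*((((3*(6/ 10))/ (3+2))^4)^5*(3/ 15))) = -227373675443232059478759765625/ 3790273694903638415760865768730829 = -0.00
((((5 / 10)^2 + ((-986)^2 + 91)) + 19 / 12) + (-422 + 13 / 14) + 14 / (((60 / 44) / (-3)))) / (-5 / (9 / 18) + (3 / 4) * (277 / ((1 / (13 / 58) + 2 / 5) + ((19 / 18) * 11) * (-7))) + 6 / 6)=-793334596658 / 9566235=-82930.70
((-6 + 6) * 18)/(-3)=0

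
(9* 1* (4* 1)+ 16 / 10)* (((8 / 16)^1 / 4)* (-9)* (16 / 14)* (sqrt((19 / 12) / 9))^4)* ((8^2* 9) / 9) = -271472 / 2835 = -95.76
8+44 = 52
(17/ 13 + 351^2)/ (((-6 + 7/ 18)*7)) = -28829340/ 9191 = -3136.69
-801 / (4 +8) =-267 / 4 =-66.75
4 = 4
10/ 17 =0.59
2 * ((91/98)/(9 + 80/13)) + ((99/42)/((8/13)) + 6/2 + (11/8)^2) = 780495/88256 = 8.84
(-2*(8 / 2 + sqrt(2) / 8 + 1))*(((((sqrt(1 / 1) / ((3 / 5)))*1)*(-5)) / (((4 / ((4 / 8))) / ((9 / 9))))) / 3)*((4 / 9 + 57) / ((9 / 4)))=91.78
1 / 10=0.10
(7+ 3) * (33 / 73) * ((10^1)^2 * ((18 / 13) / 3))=198000 / 949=208.64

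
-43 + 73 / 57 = -2378 / 57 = -41.72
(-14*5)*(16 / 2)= -560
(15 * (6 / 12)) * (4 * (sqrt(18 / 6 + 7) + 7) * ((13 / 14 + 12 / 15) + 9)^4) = 954291384003 * sqrt(10) / 2401000 + 954291384003 / 343000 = 4039056.23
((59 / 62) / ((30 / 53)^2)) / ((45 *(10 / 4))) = 165731 / 6277500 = 0.03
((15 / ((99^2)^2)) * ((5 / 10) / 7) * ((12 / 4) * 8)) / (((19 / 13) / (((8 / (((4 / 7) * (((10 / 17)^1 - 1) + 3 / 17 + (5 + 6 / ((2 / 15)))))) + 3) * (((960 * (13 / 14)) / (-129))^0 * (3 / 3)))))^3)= 117497452583680 / 38786287646914442019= 0.00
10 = 10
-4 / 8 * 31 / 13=-31 / 26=-1.19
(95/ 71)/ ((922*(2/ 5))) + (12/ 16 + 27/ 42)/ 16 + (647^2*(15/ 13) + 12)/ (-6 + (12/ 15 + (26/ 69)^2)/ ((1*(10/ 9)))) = -86979142746709061/ 927773549248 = -93750.40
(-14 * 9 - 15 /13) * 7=-890.08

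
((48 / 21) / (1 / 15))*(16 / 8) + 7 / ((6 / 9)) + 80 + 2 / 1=2255 / 14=161.07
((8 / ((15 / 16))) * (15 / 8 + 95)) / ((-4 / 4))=-826.67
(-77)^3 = -456533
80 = 80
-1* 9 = -9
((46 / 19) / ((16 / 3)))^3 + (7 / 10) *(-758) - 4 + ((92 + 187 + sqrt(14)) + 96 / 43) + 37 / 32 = -190358586037 / 755038720 + sqrt(14) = -248.38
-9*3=-27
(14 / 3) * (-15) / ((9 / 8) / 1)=-560 / 9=-62.22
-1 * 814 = -814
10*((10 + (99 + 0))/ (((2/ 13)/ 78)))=552630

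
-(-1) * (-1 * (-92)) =92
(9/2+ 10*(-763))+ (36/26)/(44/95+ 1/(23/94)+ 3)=-363407339/47658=-7625.32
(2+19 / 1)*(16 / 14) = 24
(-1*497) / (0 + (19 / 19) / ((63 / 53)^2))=-1972593 / 2809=-702.24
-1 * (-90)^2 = -8100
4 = 4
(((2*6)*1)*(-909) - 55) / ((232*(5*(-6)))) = 10963 / 6960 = 1.58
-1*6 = -6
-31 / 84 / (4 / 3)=-31 / 112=-0.28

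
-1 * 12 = -12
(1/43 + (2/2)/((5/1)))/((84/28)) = 16/215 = 0.07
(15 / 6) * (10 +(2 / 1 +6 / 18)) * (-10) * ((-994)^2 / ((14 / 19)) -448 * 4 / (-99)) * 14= -1719131743700 / 297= -5788322369.36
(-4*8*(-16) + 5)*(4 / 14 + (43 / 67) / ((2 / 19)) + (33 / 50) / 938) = 22111573 / 6700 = 3300.23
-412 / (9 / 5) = -2060 / 9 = -228.89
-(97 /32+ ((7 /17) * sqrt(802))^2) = -1285569 /9248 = -139.01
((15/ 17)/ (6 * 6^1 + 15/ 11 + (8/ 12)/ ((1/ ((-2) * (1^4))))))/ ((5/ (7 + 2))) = 0.04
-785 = -785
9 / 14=0.64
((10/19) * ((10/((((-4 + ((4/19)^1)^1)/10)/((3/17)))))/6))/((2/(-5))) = 625/612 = 1.02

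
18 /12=3 /2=1.50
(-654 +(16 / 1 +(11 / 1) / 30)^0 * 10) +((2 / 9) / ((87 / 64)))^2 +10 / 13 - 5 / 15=-5129093945 / 7970157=-643.54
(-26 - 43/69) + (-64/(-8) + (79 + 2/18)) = 12521/207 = 60.49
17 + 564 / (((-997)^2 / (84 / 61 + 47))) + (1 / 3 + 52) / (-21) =55524832718 / 3819976587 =14.54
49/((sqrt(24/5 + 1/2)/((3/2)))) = 147* sqrt(530)/106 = 31.93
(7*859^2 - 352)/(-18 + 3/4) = -6886420/23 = -299409.57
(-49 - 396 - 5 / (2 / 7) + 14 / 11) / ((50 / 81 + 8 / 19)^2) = -24033382587 / 56179288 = -427.80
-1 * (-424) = 424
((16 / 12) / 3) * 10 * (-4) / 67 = -160 / 603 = -0.27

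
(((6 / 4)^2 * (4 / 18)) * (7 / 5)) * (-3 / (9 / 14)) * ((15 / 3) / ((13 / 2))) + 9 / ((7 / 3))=1.34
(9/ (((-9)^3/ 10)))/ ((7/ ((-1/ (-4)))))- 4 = -4541/ 1134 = -4.00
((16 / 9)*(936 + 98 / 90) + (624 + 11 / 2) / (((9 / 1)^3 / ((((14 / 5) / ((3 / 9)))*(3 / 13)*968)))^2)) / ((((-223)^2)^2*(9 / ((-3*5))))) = -161792010448 / 41130828122126535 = -0.00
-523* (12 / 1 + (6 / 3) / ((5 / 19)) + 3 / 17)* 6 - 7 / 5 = -5275097 / 85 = -62059.96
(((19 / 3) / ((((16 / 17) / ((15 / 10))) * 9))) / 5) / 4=323 / 5760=0.06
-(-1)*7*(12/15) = 28/5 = 5.60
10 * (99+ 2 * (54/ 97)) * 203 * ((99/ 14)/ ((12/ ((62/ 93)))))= 15489045/ 194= 79840.44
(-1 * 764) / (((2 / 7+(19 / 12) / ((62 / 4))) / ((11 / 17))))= -10942008 / 8585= -1274.55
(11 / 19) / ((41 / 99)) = 1089 / 779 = 1.40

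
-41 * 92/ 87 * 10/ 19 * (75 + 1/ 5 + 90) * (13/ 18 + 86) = -4863563992/ 14877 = -326918.33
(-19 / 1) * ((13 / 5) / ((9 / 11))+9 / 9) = -3572 / 45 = -79.38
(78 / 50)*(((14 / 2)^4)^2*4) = 899308956 / 25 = 35972358.24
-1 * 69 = -69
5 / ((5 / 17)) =17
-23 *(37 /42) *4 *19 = -1539.90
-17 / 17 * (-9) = 9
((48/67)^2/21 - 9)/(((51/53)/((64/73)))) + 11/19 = -5629994451/740922917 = -7.60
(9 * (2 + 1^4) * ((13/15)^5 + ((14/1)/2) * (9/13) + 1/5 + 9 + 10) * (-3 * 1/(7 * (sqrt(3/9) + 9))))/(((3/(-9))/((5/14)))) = 467114337/13763750-17300531 * sqrt(3)/13763750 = 31.76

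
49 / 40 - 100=-98.78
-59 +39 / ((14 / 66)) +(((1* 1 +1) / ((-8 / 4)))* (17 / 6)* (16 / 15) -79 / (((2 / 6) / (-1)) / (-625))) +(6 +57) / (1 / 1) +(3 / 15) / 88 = -4100901313 / 27720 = -147940.16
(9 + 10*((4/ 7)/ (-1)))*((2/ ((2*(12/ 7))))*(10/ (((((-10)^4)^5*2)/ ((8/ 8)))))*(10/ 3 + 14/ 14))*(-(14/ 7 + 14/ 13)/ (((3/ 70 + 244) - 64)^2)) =-1127/ 28590409620000000000000000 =-0.00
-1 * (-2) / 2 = 1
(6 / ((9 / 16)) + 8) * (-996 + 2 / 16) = -55769 / 3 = -18589.67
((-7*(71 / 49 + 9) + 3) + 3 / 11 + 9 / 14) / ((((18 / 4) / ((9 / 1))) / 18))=-27414 / 11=-2492.18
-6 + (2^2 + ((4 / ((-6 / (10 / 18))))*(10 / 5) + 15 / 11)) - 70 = -21199 / 297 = -71.38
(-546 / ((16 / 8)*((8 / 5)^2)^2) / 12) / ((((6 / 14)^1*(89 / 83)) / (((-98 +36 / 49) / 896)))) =1607035625 / 1959788544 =0.82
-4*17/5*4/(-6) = 136/15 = 9.07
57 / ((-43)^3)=-57 / 79507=-0.00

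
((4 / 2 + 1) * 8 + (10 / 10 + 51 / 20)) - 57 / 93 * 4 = 15561 / 620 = 25.10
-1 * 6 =-6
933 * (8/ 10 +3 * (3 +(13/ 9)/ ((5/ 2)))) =53803/ 5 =10760.60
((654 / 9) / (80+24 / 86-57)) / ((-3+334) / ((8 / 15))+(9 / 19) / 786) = 0.01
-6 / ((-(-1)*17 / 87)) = -30.71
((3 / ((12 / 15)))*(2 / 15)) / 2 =1 / 4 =0.25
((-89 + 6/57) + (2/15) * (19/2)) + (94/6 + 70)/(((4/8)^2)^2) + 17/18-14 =2171671/1710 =1269.98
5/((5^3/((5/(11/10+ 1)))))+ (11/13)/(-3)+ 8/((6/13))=4681/273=17.15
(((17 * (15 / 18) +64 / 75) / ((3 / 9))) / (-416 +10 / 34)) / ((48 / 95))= -242573 / 1130720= -0.21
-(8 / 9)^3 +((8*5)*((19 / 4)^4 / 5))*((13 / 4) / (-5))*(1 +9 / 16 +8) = -188968216781 / 7464960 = -25314.03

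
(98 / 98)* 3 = 3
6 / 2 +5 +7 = 15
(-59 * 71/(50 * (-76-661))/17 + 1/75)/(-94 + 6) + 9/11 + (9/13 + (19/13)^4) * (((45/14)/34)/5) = 173317899655/188939926032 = 0.92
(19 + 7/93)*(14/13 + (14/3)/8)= 229733/7254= 31.67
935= 935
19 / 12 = 1.58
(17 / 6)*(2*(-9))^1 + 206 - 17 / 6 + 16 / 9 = 2771 / 18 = 153.94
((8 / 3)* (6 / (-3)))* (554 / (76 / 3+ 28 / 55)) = -60940 / 533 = -114.33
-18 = -18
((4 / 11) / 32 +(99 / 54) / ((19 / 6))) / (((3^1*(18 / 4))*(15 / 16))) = 1316 / 28215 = 0.05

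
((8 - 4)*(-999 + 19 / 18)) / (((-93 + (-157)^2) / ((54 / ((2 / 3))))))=-161667 / 12278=-13.17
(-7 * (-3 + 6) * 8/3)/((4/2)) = -28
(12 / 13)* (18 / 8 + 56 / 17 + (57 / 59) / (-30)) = 331707 / 65195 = 5.09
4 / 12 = 1 / 3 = 0.33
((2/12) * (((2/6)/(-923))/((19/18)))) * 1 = -1/17537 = -0.00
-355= -355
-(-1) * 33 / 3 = 11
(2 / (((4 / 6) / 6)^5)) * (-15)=-1771470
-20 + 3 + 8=-9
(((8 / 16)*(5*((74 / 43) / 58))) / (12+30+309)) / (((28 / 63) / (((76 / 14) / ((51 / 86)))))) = 3515 / 807534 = 0.00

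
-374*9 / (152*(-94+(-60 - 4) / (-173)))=291159 / 1231048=0.24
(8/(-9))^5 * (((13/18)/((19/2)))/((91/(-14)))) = 65536/10097379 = 0.01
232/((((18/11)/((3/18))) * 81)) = 638/2187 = 0.29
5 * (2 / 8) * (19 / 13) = 95 / 52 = 1.83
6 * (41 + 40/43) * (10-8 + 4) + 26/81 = 5258666/3483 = 1509.81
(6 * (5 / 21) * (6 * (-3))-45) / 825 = -0.09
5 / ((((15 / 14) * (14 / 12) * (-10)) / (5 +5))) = -4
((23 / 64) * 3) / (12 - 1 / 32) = 69 / 766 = 0.09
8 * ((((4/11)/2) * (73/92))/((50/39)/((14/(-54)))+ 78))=0.02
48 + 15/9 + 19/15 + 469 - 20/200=3119/6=519.83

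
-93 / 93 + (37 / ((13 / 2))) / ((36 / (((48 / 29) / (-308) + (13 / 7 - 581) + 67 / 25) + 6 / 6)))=-600853534 / 6531525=-91.99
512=512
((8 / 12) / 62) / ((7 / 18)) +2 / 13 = 512 / 2821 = 0.18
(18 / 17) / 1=18 / 17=1.06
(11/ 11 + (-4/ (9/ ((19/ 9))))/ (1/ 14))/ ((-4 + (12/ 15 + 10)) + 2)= -4915/ 3564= -1.38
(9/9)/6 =1/6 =0.17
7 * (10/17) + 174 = 178.12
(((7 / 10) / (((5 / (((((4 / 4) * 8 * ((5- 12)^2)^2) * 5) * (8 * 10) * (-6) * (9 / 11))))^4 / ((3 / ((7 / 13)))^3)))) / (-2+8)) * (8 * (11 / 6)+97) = 106815337841899855694298580254720000 / 14641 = 7295631298538341349245173000000.00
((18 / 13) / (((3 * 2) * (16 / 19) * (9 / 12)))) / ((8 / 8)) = 19 / 52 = 0.37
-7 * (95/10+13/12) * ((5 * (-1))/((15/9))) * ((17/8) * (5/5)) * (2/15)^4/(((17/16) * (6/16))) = 0.37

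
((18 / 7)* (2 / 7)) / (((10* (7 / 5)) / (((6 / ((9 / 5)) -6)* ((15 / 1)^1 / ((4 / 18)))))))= -3240 / 343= -9.45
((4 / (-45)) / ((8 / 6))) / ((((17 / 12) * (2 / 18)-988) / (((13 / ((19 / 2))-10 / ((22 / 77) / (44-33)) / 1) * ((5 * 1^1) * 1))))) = -262404 / 2027053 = -0.13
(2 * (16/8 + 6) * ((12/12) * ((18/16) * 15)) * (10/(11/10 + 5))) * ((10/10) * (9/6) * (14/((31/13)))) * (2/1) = 14742000/1891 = 7795.88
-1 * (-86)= 86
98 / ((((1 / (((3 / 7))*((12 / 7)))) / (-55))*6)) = -660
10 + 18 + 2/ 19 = 534/ 19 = 28.11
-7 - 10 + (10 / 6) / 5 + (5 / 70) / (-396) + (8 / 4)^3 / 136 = -1565273 / 94248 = -16.61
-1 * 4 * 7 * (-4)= 112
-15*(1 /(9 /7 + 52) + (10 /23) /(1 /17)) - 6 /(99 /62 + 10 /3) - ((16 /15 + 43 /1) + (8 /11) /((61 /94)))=-12475364465258 /79180781295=-157.56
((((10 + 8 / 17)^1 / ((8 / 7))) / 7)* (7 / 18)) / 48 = 623 / 58752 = 0.01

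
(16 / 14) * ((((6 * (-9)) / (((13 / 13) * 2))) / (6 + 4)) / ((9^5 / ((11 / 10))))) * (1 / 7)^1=-22 / 2679075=-0.00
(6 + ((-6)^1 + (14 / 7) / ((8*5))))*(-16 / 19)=-4 / 95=-0.04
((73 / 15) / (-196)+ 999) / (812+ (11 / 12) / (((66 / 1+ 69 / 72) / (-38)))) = 4719738109 / 3833901120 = 1.23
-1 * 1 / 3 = -1 / 3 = -0.33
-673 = -673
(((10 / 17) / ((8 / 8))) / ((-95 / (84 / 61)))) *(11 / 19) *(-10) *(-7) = -129360 / 374357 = -0.35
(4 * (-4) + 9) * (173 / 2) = -1211 / 2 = -605.50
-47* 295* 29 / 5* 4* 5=-1608340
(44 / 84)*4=2.10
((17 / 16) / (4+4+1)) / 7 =17 / 1008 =0.02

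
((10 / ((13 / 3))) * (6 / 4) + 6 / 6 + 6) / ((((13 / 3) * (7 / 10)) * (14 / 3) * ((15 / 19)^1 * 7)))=7752 / 57967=0.13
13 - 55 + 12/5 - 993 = -5163/5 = -1032.60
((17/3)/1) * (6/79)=34/79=0.43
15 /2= 7.50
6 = 6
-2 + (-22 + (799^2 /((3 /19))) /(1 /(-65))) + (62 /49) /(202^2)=-788187202557193 /2999094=-262808435.67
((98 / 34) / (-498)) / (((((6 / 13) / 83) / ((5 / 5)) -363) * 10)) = 91 / 57072060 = 0.00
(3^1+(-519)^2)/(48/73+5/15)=271846.62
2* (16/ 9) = 32/ 9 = 3.56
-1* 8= -8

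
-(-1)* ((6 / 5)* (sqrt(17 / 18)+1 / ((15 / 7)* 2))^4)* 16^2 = 805504* sqrt(34) / 16875+31193632 / 84375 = 648.03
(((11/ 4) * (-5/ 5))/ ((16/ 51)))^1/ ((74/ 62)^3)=-16712751/ 3241792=-5.16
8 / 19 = 0.42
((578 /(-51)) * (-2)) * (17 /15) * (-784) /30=-453152 /675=-671.34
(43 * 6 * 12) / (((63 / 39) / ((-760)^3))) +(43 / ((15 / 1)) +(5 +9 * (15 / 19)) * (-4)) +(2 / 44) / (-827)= -30537738852198130909 / 36297030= -841328859474.13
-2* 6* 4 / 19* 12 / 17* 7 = -12.48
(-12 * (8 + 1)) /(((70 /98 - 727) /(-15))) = -2835 /1271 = -2.23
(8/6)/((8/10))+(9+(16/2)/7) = 248/21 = 11.81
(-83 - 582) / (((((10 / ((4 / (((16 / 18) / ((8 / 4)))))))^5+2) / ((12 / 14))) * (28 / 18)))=-151460685 / 1526686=-99.21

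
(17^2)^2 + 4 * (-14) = 83465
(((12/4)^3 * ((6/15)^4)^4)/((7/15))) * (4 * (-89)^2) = 168191852544/213623046875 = 0.79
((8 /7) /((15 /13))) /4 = 26 /105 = 0.25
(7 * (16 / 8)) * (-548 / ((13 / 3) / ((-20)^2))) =-9206400 / 13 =-708184.62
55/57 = 0.96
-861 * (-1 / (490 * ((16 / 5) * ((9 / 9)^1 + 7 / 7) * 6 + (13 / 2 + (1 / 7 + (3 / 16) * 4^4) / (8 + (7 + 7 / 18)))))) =34071 / 931271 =0.04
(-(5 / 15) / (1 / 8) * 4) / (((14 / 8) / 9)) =-54.86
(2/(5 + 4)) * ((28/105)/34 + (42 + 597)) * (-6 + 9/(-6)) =-162947/153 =-1065.01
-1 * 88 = -88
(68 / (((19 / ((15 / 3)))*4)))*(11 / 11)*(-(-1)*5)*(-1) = -425 / 19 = -22.37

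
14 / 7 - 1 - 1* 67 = -66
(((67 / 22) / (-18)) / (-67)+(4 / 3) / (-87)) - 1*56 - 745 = -801.01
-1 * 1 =-1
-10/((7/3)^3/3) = -810/343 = -2.36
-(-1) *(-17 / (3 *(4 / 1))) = -17 / 12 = -1.42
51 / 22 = 2.32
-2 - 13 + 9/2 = -21/2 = -10.50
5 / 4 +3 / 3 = 9 / 4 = 2.25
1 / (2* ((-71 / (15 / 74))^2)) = 225 / 55209032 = 0.00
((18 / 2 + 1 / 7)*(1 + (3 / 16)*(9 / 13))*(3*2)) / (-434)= -2820 / 19747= -0.14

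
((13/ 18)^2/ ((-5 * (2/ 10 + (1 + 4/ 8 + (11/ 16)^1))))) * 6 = -1352/ 5157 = -0.26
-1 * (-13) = 13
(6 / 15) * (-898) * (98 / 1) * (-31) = 5456248 / 5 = 1091249.60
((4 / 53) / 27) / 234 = 2 / 167427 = 0.00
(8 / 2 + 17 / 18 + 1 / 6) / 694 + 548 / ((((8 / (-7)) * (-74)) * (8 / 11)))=32971759 / 3697632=8.92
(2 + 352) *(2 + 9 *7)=23010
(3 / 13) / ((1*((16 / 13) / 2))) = 3 / 8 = 0.38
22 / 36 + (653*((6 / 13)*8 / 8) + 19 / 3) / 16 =37147 / 1872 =19.84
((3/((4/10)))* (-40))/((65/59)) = -3540/13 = -272.31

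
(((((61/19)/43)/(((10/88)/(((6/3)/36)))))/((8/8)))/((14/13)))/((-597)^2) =0.00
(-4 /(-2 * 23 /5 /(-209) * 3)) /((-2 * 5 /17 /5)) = 17765 /69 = 257.46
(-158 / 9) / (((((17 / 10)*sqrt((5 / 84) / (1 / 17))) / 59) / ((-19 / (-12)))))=-177118*sqrt(1785) / 7803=-959.00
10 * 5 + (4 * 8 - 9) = 73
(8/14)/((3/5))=20/21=0.95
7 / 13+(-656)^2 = 5594375 / 13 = 430336.54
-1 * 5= -5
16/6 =8/3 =2.67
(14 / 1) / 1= 14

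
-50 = -50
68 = 68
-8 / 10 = -4 / 5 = -0.80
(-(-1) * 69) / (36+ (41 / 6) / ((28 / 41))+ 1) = 11592 / 7897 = 1.47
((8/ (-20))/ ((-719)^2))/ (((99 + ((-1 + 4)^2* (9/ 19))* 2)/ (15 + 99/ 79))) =-16264/ 139059924195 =-0.00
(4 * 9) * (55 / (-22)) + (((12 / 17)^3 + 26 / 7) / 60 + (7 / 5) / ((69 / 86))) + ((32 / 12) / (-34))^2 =-1255512163 / 14237874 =-88.18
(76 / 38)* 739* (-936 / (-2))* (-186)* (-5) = 643284720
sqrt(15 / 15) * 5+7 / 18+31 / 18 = 64 / 9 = 7.11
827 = 827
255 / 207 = 85 / 69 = 1.23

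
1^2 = 1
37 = 37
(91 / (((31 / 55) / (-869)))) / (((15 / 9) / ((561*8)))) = -377803748.90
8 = 8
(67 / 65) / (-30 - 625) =-67 / 42575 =-0.00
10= 10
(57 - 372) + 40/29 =-9095/29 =-313.62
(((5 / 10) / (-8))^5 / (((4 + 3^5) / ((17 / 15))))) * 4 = -0.00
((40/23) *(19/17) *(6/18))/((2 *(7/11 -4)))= -4180/43401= -0.10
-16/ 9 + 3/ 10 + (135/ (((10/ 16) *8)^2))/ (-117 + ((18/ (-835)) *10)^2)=-9941387/ 6523434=-1.52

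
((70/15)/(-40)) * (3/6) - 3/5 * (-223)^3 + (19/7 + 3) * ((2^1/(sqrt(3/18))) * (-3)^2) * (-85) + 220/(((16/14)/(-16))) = 798079217/120 - 61200 * sqrt(6)/7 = 6629244.60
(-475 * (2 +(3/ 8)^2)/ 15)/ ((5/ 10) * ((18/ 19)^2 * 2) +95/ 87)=-136254035/ 3998912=-34.07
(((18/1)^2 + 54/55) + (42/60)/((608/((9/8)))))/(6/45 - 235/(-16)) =521636895/23789216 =21.93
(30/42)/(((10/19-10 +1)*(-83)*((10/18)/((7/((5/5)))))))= 0.01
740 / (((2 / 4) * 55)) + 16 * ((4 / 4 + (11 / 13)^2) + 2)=160552 / 1859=86.36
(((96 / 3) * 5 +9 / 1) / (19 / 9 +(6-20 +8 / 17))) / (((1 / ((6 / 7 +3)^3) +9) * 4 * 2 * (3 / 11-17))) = 5598376641 / 456430444160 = 0.01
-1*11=-11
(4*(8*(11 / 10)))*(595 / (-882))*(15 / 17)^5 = -7425000 / 584647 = -12.70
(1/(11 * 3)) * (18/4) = 3/22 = 0.14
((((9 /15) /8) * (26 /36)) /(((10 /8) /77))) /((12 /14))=7007 /1800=3.89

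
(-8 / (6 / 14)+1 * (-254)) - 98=-1112 / 3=-370.67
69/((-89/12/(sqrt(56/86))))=-1656 * sqrt(301)/3827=-7.51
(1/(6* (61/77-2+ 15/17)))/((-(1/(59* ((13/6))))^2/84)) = 5390492107/7668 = 702985.41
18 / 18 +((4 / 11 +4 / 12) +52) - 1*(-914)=31934 / 33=967.70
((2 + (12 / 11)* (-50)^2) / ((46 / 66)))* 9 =35243.22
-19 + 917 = 898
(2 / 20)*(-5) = -1 / 2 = -0.50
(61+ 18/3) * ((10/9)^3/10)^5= 670000000000/205891132094649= 0.00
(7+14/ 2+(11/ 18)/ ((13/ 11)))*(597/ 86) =15721/ 156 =100.78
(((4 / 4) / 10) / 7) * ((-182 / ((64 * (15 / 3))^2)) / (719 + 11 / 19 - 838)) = 247 / 1152000000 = 0.00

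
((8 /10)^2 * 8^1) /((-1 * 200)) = -16 /625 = -0.03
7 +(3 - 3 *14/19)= 148/19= 7.79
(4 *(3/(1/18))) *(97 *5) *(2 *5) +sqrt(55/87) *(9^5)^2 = 1047600 +1162261467 *sqrt(4785)/29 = 2773389653.68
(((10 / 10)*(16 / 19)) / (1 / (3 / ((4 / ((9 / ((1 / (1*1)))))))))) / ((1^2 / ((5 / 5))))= 108 / 19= 5.68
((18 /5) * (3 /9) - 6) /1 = -24 /5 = -4.80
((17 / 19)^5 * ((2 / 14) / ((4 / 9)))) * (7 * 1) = 12778713 / 9904396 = 1.29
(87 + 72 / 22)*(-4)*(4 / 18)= -2648 / 33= -80.24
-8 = -8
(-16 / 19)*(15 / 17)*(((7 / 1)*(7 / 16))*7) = -5145 / 323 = -15.93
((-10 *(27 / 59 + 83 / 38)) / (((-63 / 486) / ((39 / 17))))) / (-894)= -10394865 / 19876451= -0.52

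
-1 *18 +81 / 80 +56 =39.01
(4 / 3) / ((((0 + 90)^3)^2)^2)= 1 / 211822152360750000000000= 0.00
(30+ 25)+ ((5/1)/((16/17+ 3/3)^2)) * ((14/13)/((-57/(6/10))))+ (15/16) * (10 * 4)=49753763/537966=92.48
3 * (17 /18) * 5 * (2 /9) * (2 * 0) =0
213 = 213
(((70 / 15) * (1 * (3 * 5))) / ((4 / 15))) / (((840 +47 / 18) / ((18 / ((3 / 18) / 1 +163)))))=510300 / 14848493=0.03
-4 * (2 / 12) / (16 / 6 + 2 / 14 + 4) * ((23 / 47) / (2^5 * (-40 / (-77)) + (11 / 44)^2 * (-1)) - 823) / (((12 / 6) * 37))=5524260749 / 5073756831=1.09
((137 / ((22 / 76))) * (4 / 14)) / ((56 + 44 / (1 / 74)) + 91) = 10412 / 262031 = 0.04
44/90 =22/45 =0.49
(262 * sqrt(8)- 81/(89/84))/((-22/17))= 57834/979- 4454 * sqrt(2)/11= -513.55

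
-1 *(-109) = 109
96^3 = 884736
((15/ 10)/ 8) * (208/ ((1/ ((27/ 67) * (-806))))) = -848718/ 67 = -12667.43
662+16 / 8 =664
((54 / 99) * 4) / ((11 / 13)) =312 / 121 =2.58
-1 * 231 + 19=-212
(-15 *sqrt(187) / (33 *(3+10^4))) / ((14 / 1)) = -5 *sqrt(187) / 1540462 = -0.00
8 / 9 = 0.89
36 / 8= 9 / 2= 4.50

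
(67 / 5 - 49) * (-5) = 178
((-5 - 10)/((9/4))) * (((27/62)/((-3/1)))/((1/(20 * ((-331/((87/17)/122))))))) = -137298800/899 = -152723.92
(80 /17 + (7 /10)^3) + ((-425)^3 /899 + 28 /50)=-1304929904451 /15283000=-85384.41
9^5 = 59049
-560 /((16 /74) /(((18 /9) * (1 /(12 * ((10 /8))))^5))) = -1036 /151875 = -0.01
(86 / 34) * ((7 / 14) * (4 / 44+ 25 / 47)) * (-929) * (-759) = 443771223 / 799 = 555408.29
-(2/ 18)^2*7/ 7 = -1/ 81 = -0.01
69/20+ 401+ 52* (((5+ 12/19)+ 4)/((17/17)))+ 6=346291/380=911.29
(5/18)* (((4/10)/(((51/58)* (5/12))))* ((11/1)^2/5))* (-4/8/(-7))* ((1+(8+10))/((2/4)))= 533368/26775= 19.92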